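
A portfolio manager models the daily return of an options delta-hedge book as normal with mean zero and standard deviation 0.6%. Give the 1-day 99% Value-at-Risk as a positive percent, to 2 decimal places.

At 99% one-sided, z = 2.326.
VaR = z·σ = 2.326 × 0.6% = 1.396%.

1.40%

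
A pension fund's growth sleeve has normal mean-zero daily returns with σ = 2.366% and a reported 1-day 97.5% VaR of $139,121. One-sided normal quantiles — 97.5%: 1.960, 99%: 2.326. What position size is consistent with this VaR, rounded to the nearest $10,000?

VaR as a fraction of value: z·σ = 1.960 × 2.366% = 4.63736%.
Position = $139,121 / 0.0463736 = $3,000,004.

$3,000,000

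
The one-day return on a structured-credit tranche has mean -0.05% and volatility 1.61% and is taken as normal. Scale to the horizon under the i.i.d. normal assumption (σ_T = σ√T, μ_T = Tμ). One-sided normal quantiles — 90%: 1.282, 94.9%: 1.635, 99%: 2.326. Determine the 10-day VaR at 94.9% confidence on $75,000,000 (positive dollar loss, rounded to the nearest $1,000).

$6,618,000

σ_{10d} = 1.61% × √10 = 5.091%; μ_{10d} = 10 × -0.05% = -0.500%.
VaR = −(-0.500%) + 1.635 × 5.091% = 8.824%.
On $75,000,000: 0.08824 × $75,000,000 = $6,618,000.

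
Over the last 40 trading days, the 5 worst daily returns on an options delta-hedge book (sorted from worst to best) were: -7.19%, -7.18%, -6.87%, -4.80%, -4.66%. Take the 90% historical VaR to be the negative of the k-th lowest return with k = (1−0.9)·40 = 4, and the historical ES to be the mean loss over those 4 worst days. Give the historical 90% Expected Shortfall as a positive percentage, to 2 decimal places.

6.51%

The 4 worst returns sum to -26.04%.
ES = −(-26.04%) / 4 = 6.51%.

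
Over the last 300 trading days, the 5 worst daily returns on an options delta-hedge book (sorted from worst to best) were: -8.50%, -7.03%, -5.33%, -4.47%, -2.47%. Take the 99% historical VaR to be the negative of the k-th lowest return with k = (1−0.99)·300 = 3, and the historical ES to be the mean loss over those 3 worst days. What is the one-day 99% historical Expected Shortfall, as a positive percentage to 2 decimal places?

6.95%

The 3 worst returns sum to -20.86%.
ES = −(-20.86%) / 3 = 6.9533…% ≈ 6.95%.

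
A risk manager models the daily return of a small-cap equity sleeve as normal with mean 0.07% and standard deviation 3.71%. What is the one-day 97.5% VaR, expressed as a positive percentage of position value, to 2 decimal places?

At 97.5% one-sided, z = 1.960.
VaR = −μ + z·σ = −(0.07%) + 1.960 × 3.71% = 7.202%.

7.20%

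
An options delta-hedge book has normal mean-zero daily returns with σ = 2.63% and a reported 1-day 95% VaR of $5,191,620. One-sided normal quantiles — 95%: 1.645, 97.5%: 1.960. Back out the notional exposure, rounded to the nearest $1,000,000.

$120,000,000

VaR as a fraction of value: z·σ = 1.645 × 2.63% = 4.32635%.
Position = $5,191,620 / 0.0432635 = $120,000,000.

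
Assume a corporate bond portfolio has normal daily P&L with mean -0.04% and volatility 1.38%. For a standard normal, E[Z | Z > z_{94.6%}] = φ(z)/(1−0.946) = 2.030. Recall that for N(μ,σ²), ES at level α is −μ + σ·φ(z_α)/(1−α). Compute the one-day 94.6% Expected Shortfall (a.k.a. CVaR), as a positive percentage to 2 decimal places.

ES = −(-0.04%) + 1.38% × 2.030 = 2.841%.

2.84%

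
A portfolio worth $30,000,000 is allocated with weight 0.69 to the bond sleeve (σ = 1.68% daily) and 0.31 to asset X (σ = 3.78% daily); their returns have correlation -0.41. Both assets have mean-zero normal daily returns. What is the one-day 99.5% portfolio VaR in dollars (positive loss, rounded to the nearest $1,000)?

σ_p² = 0.69²·1.68² + 0.31²·3.78² + 2·-0.41·0.69·0.31·1.68·3.78 = 1.6030 (%²).
σ_p = √1.6030 = 1.266%.
At 99.5%, z = 2.576.
VaR = 2.576 × 1.266% = 3.261%; on $30,000,000 that is $978,300.

$978,000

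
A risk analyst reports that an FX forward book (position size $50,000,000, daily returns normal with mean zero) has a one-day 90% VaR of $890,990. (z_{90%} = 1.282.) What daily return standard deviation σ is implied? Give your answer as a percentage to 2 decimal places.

1.39%

VaR as a fraction: $890,990 / $50,000,000 = 1.782%.
σ = VaR / z = 1.782% / 1.282 = 1.390%.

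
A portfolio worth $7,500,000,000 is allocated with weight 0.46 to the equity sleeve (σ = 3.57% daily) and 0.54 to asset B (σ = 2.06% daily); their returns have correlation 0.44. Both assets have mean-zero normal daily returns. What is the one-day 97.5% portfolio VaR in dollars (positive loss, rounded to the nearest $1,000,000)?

σ_p² = 0.46²·3.57² + 0.54²·2.06² + 2·0.44·0.46·0.54·3.57·2.06 = 5.5418 (%²).
σ_p = √5.5418 = 2.354%.
At 97.5%, z = 1.960.
VaR = 1.960 × 2.354% = 4.614%; on $7,500,000,000 that is $346,050,000.

$346,000,000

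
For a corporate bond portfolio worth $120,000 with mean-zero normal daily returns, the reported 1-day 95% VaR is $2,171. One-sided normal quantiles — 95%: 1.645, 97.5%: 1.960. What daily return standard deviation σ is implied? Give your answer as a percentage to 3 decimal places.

VaR as a fraction: $2,171 / $120,000 = 1.809%.
σ = VaR / z = 1.809% / 1.645 = 1.100%.

1.100%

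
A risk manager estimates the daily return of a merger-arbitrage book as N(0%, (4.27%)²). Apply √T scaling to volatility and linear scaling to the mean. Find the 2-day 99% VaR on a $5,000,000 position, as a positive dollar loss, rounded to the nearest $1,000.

At 99%, z = 2.326.
σ_{2d} = 4.27% × √2 = 6.039%.
VaR = 2.326 × 6.039% = 14.047%.
On $5,000,000: 0.14047 × $5,000,000 = $702,350.

$702,000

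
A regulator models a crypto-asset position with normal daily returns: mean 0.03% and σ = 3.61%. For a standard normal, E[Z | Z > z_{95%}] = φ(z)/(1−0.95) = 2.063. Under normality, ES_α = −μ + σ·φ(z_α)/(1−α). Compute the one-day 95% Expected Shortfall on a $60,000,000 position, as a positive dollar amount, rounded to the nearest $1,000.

ES = −(0.03%) + 3.61% × 2.063 = 7.417%.
On $60,000,000: 0.07417 × $60,000,000 = $4,450,200.

$4,450,000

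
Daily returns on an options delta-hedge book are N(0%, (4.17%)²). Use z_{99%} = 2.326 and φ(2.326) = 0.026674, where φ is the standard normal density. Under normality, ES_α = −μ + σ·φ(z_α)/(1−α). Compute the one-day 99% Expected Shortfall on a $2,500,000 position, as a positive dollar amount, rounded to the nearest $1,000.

$278,000

Tail multiplier: φ(z)/(1−α) = 0.026674 / 0.01 = 2.667.
ES = 4.17% × 2.667 = 11.121%.
On $2,500,000: 0.11121 × $2,500,000 = $278,025.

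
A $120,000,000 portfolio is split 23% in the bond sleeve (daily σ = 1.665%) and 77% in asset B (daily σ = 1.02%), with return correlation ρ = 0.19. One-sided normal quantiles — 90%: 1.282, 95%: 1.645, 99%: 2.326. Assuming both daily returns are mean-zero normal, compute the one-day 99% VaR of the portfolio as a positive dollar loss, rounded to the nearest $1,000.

σ_p² = 0.23²·1.665² + 0.77²·1.02² + 2·0.19·0.23·0.77·1.665·1.02 = 0.8778 (%²).
σ_p = √0.8778 = 0.937%.
VaR = 2.326 × 0.937% = 2.179%; on $120,000,000 that is $2,614,800.

$2,615,000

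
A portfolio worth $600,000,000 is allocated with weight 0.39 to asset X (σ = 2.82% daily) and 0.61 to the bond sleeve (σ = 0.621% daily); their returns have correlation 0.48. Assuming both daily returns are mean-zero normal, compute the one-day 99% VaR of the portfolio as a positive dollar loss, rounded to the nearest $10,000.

$18,480,000

σ_p² = 0.39²·2.82² + 0.61²·0.621² + 2·0.48·0.39·0.61·2.82·0.621 = 1.7530 (%²).
σ_p = √1.7530 = 1.324%.
At 99%, z = 2.326.
VaR = 2.326 × 1.324% = 3.080%; on $600,000,000 that is $18,480,000.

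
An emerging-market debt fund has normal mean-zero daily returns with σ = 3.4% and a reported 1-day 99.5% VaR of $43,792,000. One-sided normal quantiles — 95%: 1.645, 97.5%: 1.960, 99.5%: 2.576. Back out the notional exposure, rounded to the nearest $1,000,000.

$500,000,000

VaR as a fraction of value: z·σ = 2.576 × 3.4% = 8.7584%.
Position = $43,792,000 / 0.087584 = $500,000,000.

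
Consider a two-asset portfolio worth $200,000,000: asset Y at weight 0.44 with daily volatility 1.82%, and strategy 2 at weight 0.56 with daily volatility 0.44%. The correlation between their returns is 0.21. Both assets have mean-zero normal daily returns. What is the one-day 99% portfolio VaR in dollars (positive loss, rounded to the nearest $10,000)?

σ_p² = 0.44²·1.82² + 0.56²·0.44² + 2·0.21·0.44·0.56·1.82·0.44 = 0.7849 (%²).
σ_p = √0.7849 = 0.886%.
At 99%, z = 2.326.
VaR = 2.326 × 0.886% = 2.061%; on $200,000,000 that is $4,122,000.

$4,120,000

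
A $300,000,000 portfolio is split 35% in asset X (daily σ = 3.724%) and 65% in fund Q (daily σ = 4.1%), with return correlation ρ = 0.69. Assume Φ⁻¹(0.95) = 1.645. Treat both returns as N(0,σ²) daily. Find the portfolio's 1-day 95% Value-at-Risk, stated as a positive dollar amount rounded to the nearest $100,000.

$18,200,000

σ_p² = 0.35²·3.724² + 0.65²·4.1² + 2·0.69·0.35·0.65·3.724·4.1 = 13.5946 (%²).
σ_p = √13.5946 = 3.687%.
VaR = 1.645 × 3.687% = 6.065%; on $300,000,000 that is $18,195,000.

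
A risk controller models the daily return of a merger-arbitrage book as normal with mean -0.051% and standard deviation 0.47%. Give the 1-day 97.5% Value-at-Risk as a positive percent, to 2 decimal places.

0.97%

At 97.5% one-sided, z = 1.960.
VaR = −μ + z·σ = −(-0.051%) + 1.960 × 0.47% = 0.972%.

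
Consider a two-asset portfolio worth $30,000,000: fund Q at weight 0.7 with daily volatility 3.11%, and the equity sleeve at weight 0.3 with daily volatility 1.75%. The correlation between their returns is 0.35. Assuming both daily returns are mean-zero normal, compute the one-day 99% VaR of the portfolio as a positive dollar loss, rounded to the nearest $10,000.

$1,680,000

σ_p² = 0.7²·3.11² + 0.3²·1.75² + 2·0.35·0.7·0.3·3.11·1.75 = 5.8150 (%²).
σ_p = √5.8150 = 2.411%.
At 99%, z = 2.326.
VaR = 2.326 × 2.411% = 5.608%; on $30,000,000 that is $1,682,400.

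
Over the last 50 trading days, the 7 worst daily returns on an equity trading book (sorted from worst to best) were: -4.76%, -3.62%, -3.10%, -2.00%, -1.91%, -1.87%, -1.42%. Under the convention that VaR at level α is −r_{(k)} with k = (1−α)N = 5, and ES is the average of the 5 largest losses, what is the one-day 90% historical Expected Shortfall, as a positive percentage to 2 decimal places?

3.08%

The 5 worst returns sum to -15.39%.
ES = −(-15.39%) / 5 = 3.078% ≈ 3.08%.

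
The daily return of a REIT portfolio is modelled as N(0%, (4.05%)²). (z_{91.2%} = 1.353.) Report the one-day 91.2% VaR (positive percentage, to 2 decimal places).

5.48%

VaR = z·σ = 1.353 × 4.05% = 5.480%.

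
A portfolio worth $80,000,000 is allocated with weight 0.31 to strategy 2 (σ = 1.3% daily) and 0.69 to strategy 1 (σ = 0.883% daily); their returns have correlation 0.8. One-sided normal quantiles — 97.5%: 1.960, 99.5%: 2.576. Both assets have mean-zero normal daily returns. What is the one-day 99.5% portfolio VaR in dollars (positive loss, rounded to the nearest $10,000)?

$1,980,000

σ_p² = 0.31²·1.3² + 0.69²·0.883² + 2·0.8·0.31·0.69·1.3·0.883 = 0.9265 (%²).
σ_p = √0.9265 = 0.963%.
VaR = 2.576 × 0.963% = 2.481%; on $80,000,000 that is $1,984,800.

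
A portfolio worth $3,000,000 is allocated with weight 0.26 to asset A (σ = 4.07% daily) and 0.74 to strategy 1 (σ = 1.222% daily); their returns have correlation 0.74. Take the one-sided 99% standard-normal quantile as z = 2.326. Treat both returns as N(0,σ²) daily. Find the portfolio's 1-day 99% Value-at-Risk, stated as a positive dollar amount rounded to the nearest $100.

$127,800

σ_p² = 0.26²·4.07² + 0.74²·1.222² + 2·0.74·0.26·0.74·4.07·1.222 = 3.3537 (%²).
σ_p = √3.3537 = 1.831%.
VaR = 2.326 × 1.831% = 4.259%; on $3,000,000 that is $127,770.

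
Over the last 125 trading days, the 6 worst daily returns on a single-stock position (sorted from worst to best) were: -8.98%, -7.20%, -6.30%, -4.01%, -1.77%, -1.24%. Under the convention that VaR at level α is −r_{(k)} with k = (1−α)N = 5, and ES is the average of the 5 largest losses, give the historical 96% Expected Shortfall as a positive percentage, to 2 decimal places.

The 5 worst returns sum to -28.26%.
ES = −(-28.26%) / 5 = 5.652% ≈ 5.65%.

5.65%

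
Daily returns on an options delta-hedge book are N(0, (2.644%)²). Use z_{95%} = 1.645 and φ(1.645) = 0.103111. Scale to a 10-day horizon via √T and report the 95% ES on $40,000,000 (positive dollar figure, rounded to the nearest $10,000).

$6,900,000

σ_{10d} = 2.644% × √10 = 8.361%.
ES multiplier = φ(z)/(1−α) = 0.103111/0.05 = 2.062.
ES = 8.361% × 2.062 = 17.240%; on $40,000,000: $6,896,000.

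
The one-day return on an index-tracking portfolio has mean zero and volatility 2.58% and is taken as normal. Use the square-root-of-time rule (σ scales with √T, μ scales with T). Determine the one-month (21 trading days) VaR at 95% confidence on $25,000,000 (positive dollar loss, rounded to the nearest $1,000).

$4,862,000

At 95%, z = 1.645.
σ_{21d} = 2.58% × √21 = 11.823%.
VaR = 1.645 × 11.823% = 19.449%.
On $25,000,000: 0.19449 × $25,000,000 = $4,862,250.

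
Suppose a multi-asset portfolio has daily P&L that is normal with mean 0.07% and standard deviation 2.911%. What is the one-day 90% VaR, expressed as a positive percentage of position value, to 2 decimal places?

3.66%

At 90% one-sided, z = 1.282.
VaR = −μ + z·σ = −(0.07%) + 1.282 × 2.911% = 3.662%.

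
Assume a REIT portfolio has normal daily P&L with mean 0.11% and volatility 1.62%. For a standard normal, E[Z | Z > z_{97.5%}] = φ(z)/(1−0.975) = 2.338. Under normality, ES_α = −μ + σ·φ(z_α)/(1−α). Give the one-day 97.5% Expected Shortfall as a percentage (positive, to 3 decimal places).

ES = −(0.11%) + 1.62% × 2.338 = 3.678%.

3.678%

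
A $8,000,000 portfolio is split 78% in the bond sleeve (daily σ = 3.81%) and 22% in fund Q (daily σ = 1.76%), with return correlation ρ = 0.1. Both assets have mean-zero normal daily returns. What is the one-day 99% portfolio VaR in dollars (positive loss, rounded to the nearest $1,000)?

σ_p² = 0.78²·3.81² + 0.22²·1.76² + 2·0.1·0.78·0.22·3.81·1.76 = 9.2117 (%²).
σ_p = √9.2117 = 3.035%.
At 99%, z = 2.326.
VaR = 2.326 × 3.035% = 7.059%; on $8,000,000 that is $564,720.

$565,000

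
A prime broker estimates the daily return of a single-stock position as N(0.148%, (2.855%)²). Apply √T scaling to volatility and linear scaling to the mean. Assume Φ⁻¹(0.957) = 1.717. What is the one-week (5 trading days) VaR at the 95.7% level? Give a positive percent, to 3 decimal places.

10.221%

σ_{5d} = 2.855% × √5 = 6.384%; μ_{5d} = 5 × 0.148% = 0.740%.
VaR = −(0.740%) + 1.717 × 6.384% = 10.221%.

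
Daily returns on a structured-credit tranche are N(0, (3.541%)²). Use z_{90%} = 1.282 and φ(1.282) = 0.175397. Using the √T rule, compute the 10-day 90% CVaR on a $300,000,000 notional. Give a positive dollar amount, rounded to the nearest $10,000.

σ_{10d} = 3.541% × √10 = 11.198%.
ES multiplier = φ(z)/(1−α) = 0.175397/0.1 = 1.754.
ES = 11.198% × 1.754 = 19.641%; on $300,000,000: $58,923,000.

$58,920,000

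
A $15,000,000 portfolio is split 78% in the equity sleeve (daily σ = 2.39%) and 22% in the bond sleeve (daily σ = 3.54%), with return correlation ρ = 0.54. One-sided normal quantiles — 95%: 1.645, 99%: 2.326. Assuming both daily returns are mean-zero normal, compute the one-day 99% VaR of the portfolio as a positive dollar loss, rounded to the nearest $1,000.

$829,000

σ_p² = 0.78²·2.39² + 0.22²·3.54² + 2·0.54·0.78·0.22·2.39·3.54 = 5.6498 (%²).
σ_p = √5.6498 = 2.377%.
VaR = 2.326 × 2.377% = 5.529%; on $15,000,000 that is $829,350.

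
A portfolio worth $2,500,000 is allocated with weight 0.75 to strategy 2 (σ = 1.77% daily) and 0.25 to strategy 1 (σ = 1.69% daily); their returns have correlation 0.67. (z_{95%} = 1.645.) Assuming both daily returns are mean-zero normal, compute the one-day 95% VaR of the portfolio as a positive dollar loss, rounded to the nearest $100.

$67,500

σ_p² = 0.75²·1.77² + 0.25²·1.69² + 2·0.67·0.75·0.25·1.77·1.69 = 2.6923 (%²).
σ_p = √2.6923 = 1.641%.
VaR = 1.645 × 1.641% = 2.699%; on $2,500,000 that is $67,475.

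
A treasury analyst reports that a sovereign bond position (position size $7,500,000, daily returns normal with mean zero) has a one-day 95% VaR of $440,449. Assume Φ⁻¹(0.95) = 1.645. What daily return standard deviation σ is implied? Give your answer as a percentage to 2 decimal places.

VaR as a fraction: $440,449 / $7,500,000 = 5.873%.
σ = VaR / z = 5.873% / 1.645 = 3.570%.

3.57%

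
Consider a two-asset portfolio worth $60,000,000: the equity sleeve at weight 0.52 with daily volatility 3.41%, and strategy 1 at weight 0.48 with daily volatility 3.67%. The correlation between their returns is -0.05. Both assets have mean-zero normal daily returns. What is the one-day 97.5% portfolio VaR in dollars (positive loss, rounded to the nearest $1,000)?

$2,865,000

σ_p² = 0.52²·3.41² + 0.48²·3.67² + 2·-0.05·0.52·0.48·3.41·3.67 = 5.9351 (%²).
σ_p = √5.9351 = 2.436%.
At 97.5%, z = 1.960.
VaR = 1.960 × 2.436% = 4.775%; on $60,000,000 that is $2,865,000.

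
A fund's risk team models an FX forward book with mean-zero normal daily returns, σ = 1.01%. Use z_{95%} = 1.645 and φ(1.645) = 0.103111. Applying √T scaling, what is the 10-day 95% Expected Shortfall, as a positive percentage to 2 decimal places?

σ_{10d} = 1.01% × √10 = 3.194%.
ES multiplier = φ(z)/(1−α) = 0.103111/0.05 = 2.062.
ES = 3.194% × 2.062 = 6.586%.

6.59%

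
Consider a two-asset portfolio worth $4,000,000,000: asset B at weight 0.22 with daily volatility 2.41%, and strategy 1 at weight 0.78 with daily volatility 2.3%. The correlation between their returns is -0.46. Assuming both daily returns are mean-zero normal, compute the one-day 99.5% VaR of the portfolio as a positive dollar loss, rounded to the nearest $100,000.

$166,900,000

σ_p² = 0.22²·2.41² + 0.78²·2.3² + 2·-0.46·0.22·0.78·2.41·2.3 = 2.6245 (%²).
σ_p = √2.6245 = 1.620%.
At 99.5%, z = 2.576.
VaR = 2.576 × 1.620% = 4.173%; on $4,000,000,000 that is $166,920,000.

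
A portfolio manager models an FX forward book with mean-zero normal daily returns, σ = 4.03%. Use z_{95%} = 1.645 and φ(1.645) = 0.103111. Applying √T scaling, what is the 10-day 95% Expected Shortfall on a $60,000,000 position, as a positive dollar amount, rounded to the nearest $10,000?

$15,770,000

σ_{10d} = 4.03% × √10 = 12.744%.
ES multiplier = φ(z)/(1−α) = 0.103111/0.05 = 2.062.
ES = 12.744% × 2.062 = 26.278%; on $60,000,000: $15,766,800.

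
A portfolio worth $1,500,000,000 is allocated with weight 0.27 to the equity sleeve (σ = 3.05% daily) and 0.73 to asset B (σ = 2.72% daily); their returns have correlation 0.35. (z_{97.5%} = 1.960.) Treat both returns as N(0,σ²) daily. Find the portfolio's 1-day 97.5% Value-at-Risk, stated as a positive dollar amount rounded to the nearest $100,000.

σ_p² = 0.27²·3.05² + 0.73²·2.72² + 2·0.35·0.27·0.73·3.05·2.72 = 5.7654 (%²).
σ_p = √5.7654 = 2.401%.
VaR = 1.960 × 2.401% = 4.706%; on $1,500,000,000 that is $70,590,000.

$70,600,000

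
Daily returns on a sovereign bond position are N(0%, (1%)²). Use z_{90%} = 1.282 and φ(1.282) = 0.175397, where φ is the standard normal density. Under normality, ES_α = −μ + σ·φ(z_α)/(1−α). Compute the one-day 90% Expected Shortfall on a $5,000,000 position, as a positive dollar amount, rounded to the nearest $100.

Tail multiplier: φ(z)/(1−α) = 0.175397 / 0.1 = 1.754.
ES = 1% × 1.754 = 1.754%.
On $5,000,000: 0.01754 × $5,000,000 = $87,700.

$87,700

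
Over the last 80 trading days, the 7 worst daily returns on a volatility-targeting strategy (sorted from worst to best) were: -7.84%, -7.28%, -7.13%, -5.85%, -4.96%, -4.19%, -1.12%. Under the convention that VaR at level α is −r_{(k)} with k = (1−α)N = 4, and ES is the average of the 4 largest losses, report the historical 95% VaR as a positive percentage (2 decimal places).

k = 4; the 4th lowest return is -5.85%, so VaR = 5.85%.

5.85%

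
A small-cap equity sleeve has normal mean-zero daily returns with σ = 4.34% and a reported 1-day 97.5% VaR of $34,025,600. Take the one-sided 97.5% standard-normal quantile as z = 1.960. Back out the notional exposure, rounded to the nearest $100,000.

VaR as a fraction of value: z·σ = 1.960 × 4.34% = 8.5064%.
Position = $34,025,600 / 0.085064 = $400,000,000.

$400,000,000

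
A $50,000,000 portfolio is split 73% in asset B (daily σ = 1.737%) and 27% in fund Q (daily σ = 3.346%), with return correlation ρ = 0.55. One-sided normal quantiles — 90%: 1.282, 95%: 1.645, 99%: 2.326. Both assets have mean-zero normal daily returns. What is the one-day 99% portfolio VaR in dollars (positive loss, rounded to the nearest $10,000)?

σ_p² = 0.73²·1.737² + 0.27²·3.346² + 2·0.55·0.73·0.27·1.737·3.346 = 3.6841 (%²).
σ_p = √3.6841 = 1.919%.
VaR = 2.326 × 1.919% = 4.464%; on $50,000,000 that is $2,232,000.

$2,230,000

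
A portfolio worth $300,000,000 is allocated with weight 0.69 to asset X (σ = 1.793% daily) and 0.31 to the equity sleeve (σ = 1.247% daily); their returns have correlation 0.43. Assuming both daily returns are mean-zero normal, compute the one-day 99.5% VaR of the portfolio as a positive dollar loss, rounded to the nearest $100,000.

σ_p² = 0.69²·1.793² + 0.31²·1.247² + 2·0.43·0.69·0.31·1.793·1.247 = 2.0913 (%²).
σ_p = √2.0913 = 1.446%.
At 99.5%, z = 2.576.
VaR = 2.576 × 1.446% = 3.725%; on $300,000,000 that is $11,175,000.

$11,200,000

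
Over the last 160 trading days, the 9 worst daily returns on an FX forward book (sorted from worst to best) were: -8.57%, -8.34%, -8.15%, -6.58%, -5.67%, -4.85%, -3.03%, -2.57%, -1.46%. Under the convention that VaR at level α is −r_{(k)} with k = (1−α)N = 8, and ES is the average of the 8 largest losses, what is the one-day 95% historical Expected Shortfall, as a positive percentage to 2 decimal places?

5.97%

The 8 worst returns sum to -47.76%.
ES = −(-47.76%) / 8 = 5.97%.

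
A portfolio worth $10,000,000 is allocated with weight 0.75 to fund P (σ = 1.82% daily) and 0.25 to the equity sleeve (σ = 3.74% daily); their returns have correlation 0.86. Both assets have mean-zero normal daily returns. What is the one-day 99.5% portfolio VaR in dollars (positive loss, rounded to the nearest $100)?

σ_p² = 0.75²·1.82² + 0.25²·3.74² + 2·0.86·0.75·0.25·1.82·3.74 = 4.9326 (%²).
σ_p = √4.9326 = 2.221%.
At 99.5%, z = 2.576.
VaR = 2.576 × 2.221% = 5.721%; on $10,000,000 that is $572,100.

$572,100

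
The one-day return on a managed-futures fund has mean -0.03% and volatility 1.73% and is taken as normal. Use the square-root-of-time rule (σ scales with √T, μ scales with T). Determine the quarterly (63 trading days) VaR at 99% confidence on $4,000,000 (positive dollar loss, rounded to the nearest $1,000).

At 99%, z = 2.326.
σ_{63d} = 1.73% × √63 = 13.731%; μ_{63d} = 63 × -0.03% = -1.890%.
VaR = −(-1.890%) + 2.326 × 13.731% = 33.828%.
On $4,000,000: 0.33828 × $4,000,000 = $1,353,120.

$1,353,000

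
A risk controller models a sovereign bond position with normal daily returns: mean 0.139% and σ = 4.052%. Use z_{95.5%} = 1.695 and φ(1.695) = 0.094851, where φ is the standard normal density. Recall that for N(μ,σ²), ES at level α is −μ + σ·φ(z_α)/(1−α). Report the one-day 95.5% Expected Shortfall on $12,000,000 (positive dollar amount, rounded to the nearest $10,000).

$1,010,000

Tail multiplier: φ(z)/(1−α) = 0.094851 / 0.045 = 2.108.
ES = −(0.139%) + 4.052% × 2.108 = 8.403%.
On $12,000,000: 0.08403 × $12,000,000 = $1,008,360.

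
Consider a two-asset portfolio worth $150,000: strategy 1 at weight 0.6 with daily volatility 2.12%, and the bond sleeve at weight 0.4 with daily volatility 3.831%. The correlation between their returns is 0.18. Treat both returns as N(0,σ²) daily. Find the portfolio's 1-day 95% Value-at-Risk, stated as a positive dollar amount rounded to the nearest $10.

σ_p² = 0.6²·2.12² + 0.4²·3.831² + 2·0.18·0.6·0.4·2.12·3.831 = 4.6680 (%²).
σ_p = √4.6680 = 2.161%.
At 95%, z = 1.645.
VaR = 1.645 × 2.161% = 3.555%; on $150,000 that is $5,332.

$5,330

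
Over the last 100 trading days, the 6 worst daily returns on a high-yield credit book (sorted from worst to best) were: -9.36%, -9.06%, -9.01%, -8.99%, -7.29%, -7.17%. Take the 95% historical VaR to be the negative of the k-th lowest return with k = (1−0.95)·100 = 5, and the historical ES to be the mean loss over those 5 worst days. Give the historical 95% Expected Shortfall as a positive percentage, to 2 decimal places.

8.74%

The 5 worst returns sum to -43.71%.
ES = −(-43.71%) / 5 = 8.742% ≈ 8.74%.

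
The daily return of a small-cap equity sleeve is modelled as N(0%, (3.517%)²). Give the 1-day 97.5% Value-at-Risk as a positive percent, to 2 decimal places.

At 97.5% one-sided, z = 1.960.
VaR = z·σ = 1.960 × 3.517% = 6.893%.

6.89%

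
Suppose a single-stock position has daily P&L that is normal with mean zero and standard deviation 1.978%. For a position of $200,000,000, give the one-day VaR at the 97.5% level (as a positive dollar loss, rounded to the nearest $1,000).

$7,754,000

At 97.5% one-sided, z = 1.960.
VaR = z·σ = 1.960 × 1.978% = 3.877%.
On $200,000,000: 0.03877 × $200,000,000 = $7,754,000.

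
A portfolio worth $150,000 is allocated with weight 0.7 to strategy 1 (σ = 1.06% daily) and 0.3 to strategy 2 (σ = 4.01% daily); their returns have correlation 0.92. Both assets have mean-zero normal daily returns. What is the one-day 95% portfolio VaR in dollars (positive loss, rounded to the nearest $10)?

σ_p² = 0.7²·1.06² + 0.3²·4.01² + 2·0.92·0.7·0.3·1.06·4.01 = 3.6402 (%²).
σ_p = √3.6402 = 1.908%.
At 95%, z = 1.645.
VaR = 1.645 × 1.908% = 3.139%; on $150,000 that is $4,708.

$4,710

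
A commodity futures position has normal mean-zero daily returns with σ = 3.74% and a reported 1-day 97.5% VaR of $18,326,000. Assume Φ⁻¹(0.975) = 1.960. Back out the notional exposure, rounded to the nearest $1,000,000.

VaR as a fraction of value: z·σ = 1.960 × 3.74% = 7.3304%.
Position = $18,326,000 / 0.073304 = $250,000,000.

$250,000,000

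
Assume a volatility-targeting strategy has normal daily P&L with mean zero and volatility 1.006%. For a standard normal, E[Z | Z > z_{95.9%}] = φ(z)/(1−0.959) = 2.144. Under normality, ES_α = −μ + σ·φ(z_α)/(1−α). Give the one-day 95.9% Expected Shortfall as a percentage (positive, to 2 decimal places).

2.16%

ES = 1.006% × 2.144 = 2.157%.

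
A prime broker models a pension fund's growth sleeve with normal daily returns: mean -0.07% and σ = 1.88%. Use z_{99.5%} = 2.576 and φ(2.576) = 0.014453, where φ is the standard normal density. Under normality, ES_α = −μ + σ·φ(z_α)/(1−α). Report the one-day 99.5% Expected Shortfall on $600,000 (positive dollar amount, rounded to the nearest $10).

$33,030

Tail multiplier: φ(z)/(1−α) = 0.014453 / 0.005 = 2.891.
ES = −(-0.07%) + 1.88% × 2.891 = 5.505%.
On $600,000: 0.05505 × $600,000 = $33,030.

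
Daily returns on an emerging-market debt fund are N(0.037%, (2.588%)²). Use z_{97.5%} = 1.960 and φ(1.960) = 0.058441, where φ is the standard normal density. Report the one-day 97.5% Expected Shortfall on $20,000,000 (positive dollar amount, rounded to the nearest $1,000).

$1,203,000

Tail multiplier: φ(z)/(1−α) = 0.058441 / 0.025 = 2.338.
ES = −(0.037%) + 2.588% × 2.338 = 6.014%.
On $20,000,000: 0.06014 × $20,000,000 = $1,202,800.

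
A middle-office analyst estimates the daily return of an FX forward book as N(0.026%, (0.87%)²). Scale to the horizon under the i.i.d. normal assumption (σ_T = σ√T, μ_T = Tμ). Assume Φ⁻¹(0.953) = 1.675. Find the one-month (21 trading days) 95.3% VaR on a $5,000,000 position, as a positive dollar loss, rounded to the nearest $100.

σ_{21d} = 0.87% × √21 = 3.987%; μ_{21d} = 21 × 0.026% = 0.546%.
VaR = −(0.546%) + 1.675 × 3.987% = 6.132%.
On $5,000,000: 0.06132 × $5,000,000 = $306,600.

$306,600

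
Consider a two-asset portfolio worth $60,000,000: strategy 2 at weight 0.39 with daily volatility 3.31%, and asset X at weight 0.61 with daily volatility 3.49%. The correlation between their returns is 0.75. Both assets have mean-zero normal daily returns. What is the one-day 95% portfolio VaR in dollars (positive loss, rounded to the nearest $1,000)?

$3,171,000

σ_p² = 0.39²·3.31² + 0.61²·3.49² + 2·0.75·0.39·0.61·3.31·3.49 = 10.3209 (%²).
σ_p = √10.3209 = 3.213%.
At 95%, z = 1.645.
VaR = 1.645 × 3.213% = 5.285%; on $60,000,000 that is $3,171,000.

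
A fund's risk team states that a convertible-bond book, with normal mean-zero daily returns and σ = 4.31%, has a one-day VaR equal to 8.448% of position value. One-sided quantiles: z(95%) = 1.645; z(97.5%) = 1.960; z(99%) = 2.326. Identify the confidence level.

97.5%

Implied z = VaR/σ = 8.448 / 4.31 = 1.960.
This matches z(97.5%) = 1.960.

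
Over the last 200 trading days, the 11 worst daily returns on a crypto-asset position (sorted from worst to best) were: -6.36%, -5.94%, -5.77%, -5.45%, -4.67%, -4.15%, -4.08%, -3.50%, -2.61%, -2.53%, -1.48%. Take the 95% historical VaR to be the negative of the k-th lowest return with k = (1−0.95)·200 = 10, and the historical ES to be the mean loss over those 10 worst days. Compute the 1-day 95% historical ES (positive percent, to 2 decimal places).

4.51%

The 10 worst returns sum to -45.06%.
ES = −(-45.06%) / 10 = 4.506% ≈ 4.51%.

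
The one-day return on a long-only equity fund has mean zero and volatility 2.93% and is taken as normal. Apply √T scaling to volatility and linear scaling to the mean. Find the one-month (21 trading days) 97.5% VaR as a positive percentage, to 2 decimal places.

26.32%

At 97.5%, z = 1.960.
σ_{21d} = 2.93% × √21 = 13.427%.
VaR = 1.960 × 13.427% = 26.317%.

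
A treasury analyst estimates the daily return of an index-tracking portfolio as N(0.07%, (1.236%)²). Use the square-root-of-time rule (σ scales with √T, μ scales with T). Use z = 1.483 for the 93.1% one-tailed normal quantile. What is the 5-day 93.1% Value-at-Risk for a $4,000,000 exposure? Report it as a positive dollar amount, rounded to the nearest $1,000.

σ_{5d} = 1.236% × √5 = 2.764%; μ_{5d} = 5 × 0.07% = 0.350%.
VaR = −(0.350%) + 1.483 × 2.764% = 3.749%.
On $4,000,000: 0.03749 × $4,000,000 = $149,960.

$150,000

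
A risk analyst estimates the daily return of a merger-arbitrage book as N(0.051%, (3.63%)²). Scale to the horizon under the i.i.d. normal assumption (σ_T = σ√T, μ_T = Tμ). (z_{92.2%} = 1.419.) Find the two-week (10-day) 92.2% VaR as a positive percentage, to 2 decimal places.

15.78%

σ_{10d} = 3.63% × √10 = 11.479%; μ_{10d} = 10 × 0.051% = 0.510%.
VaR = −(0.510%) + 1.419 × 11.479% = 15.779%.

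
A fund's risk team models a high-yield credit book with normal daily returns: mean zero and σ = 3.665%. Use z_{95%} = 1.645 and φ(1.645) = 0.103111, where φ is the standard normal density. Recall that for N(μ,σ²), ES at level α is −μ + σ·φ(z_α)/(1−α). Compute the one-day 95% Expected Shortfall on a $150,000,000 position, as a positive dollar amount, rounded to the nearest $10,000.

$11,340,000

Tail multiplier: φ(z)/(1−α) = 0.103111 / 0.05 = 2.062.
ES = 3.665% × 2.062 = 7.557%.
On $150,000,000: 0.07557 × $150,000,000 = $11,335,500.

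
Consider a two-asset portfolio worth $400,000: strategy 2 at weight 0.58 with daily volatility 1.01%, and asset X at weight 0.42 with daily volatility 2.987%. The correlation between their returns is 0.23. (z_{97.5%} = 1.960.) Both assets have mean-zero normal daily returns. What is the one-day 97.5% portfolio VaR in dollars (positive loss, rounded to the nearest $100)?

σ_p² = 0.58²·1.01² + 0.42²·2.987² + 2·0.23·0.58·0.42·1.01·2.987 = 2.2551 (%²).
σ_p = √2.2551 = 1.502%.
VaR = 1.960 × 1.502% = 2.944%; on $400,000 that is $11,776.

$11,800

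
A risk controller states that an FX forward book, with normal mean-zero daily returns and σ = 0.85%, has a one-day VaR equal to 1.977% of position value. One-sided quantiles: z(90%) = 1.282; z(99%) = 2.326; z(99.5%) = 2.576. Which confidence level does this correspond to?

99%

Implied z = VaR/σ = 1.977 / 0.85 = 2.326.
This matches z(99%) = 2.326.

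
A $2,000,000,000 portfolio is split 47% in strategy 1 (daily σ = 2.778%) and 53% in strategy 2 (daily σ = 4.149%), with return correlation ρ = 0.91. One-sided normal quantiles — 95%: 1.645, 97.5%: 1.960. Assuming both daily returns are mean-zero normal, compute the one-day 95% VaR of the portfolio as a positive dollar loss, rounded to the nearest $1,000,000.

$113,000,000

σ_p² = 0.47²·2.778² + 0.53²·4.149² + 2·0.91·0.47·0.53·2.778·4.149 = 11.7656 (%²).
σ_p = √11.7656 = 3.430%.
VaR = 1.645 × 3.430% = 5.642%; on $2,000,000,000 that is $112,840,000.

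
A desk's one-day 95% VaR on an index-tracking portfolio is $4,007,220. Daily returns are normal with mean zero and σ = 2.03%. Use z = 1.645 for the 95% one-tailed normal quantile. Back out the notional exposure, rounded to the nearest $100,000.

$120,000,000

VaR as a fraction of value: z·σ = 1.645 × 2.03% = 3.33935%.
Position = $4,007,220 / 0.0333935 = $120,000,000.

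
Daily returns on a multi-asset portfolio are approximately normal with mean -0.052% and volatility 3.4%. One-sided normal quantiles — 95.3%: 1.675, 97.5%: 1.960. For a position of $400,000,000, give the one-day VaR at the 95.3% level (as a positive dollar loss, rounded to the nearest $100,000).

$23,000,000

VaR = −μ + z·σ = −(-0.052%) + 1.675 × 3.4% = 5.747%.
On $400,000,000: 0.05747 × $400,000,000 = $22,988,000.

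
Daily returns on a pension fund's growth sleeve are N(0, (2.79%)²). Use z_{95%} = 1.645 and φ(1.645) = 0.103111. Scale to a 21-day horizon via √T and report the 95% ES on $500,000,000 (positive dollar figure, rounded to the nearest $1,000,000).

$132,000,000

σ_{21d} = 2.79% × √21 = 12.785%.
ES multiplier = φ(z)/(1−α) = 0.103111/0.05 = 2.062.
ES = 12.785% × 2.062 = 26.363%; on $500,000,000: $131,815,000.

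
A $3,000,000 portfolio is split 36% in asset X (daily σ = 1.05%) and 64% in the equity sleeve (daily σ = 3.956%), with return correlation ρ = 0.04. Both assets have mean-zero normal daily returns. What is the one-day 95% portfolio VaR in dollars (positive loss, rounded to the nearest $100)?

σ_p² = 0.36²·1.05² + 0.64²·3.956² + 2·0.04·0.36·0.64·1.05·3.956 = 6.6297 (%²).
σ_p = √6.6297 = 2.575%.
At 95%, z = 1.645.
VaR = 1.645 × 2.575% = 4.236%; on $3,000,000 that is $127,080.

$127,100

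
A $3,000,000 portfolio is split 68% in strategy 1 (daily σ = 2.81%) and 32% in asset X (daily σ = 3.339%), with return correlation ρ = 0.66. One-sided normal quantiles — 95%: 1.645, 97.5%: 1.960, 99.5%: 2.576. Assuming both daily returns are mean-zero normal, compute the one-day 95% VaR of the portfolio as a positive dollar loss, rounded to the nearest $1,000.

$135,000

σ_p² = 0.68²·2.81² + 0.32²·3.339² + 2·0.66·0.68·0.32·2.81·3.339 = 7.4878 (%²).
σ_p = √7.4878 = 2.736%.
VaR = 1.645 × 2.736% = 4.501%; on $3,000,000 that is $135,030.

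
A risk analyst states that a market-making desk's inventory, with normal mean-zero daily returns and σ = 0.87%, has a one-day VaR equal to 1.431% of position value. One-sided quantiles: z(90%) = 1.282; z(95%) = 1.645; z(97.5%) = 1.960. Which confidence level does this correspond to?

Implied z = VaR/σ = 1.431 / 0.87 = 1.645.
This matches z(95%) = 1.645.

95%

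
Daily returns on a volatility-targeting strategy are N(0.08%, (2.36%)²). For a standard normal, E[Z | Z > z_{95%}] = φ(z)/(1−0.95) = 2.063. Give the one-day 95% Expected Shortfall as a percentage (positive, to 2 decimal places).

4.79%

ES = −(0.08%) + 2.36% × 2.063 = 4.789%.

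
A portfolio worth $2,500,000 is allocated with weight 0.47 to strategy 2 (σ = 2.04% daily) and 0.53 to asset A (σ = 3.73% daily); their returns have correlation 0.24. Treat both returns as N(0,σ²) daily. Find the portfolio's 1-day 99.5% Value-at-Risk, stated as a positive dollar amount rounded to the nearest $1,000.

$154,000

σ_p² = 0.47²·2.04² + 0.53²·3.73² + 2·0.24·0.47·0.53·2.04·3.73 = 5.7372 (%²).
σ_p = √5.7372 = 2.395%.
At 99.5%, z = 2.576.
VaR = 2.576 × 2.395% = 6.170%; on $2,500,000 that is $154,250.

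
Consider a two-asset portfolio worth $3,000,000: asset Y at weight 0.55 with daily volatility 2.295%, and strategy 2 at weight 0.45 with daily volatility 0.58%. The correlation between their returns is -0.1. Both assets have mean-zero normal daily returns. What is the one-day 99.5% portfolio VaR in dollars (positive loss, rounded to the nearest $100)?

$97,600

σ_p² = 0.55²·2.295² + 0.45²·0.58² + 2·-0.1·0.55·0.45·2.295·0.58 = 1.5955 (%²).
σ_p = √1.5955 = 1.263%.
At 99.5%, z = 2.576.
VaR = 2.576 × 1.263% = 3.253%; on $3,000,000 that is $97,590.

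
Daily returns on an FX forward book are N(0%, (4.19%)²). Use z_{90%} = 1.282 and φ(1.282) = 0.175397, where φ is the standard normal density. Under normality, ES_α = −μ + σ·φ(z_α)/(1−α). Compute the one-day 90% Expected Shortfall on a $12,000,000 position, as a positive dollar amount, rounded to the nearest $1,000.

$882,000

Tail multiplier: φ(z)/(1−α) = 0.175397 / 0.1 = 1.754.
ES = 4.19% × 1.754 = 7.349%.
On $12,000,000: 0.07349 × $12,000,000 = $881,880.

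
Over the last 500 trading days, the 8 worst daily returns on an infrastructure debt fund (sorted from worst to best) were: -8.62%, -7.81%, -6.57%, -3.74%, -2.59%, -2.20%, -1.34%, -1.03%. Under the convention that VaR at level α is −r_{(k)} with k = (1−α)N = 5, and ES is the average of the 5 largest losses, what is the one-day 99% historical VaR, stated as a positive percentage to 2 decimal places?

k = 5; the 5th lowest return is -2.59%, so VaR = 2.59%.

2.59%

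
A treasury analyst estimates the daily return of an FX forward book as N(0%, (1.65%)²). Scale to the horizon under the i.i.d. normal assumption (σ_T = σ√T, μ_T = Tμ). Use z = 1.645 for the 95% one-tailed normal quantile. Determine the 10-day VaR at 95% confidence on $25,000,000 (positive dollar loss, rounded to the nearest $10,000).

σ_{10d} = 1.65% × √10 = 5.218%.
VaR = 1.645 × 5.218% = 8.584%.
On $25,000,000: 0.08584 × $25,000,000 = $2,146,000.

$2,150,000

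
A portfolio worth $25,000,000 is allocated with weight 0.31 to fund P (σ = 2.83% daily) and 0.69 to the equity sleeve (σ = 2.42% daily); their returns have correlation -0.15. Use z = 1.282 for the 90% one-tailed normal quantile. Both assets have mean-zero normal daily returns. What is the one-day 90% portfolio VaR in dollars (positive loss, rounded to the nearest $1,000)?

$566,000

σ_p² = 0.31²·2.83² + 0.69²·2.42² + 2·-0.15·0.31·0.69·2.83·2.42 = 3.1184 (%²).
σ_p = √3.1184 = 1.766%.
VaR = 1.282 × 1.766% = 2.264%; on $25,000,000 that is $566,000.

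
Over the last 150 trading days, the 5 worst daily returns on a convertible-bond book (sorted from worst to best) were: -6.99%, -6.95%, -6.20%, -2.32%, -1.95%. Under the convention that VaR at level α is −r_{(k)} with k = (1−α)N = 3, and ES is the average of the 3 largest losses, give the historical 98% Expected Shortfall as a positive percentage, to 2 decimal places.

The 3 worst returns sum to -20.14%.
ES = −(-20.14%) / 3 = 6.7133…% ≈ 6.71%.

6.71%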